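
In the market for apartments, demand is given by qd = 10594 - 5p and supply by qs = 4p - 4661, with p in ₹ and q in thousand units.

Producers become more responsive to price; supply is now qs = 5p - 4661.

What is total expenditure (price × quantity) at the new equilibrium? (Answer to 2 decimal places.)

Initially, 10594 - 5p = 4p - 4661, so 15255 = 9p and p = 1695, q = 2119.
The new curves are qd = 10594 - 5p (demand) and qs = 5p - 4661 (supply).
Clearing the new market: 10594 - 5p = 5p - 4661, so p = 1525.5 and q = 2966.5.
New expenditure = 1525.5 × 2966.5 = 4525395.75.

4525395.75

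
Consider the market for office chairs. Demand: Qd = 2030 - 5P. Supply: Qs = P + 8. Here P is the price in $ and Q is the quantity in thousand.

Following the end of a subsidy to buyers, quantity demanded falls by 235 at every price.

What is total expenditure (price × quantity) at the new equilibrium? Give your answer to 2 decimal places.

Before the shock: 2030 - 5P = P + 8 ⇒ 2022 = 6P ⇒ P = 337, Q = 345.
The shock moves the curves to Qd = 1795 - 5P and Qs = P + 8.
Setting them equal: 1795 - 5P = P + 8 → 1787 = 6P, so P = 1787/6 ≈ 297.8333 and Q = 1835/6 ≈ 305.8333.
New expenditure = 297.8333 × 305.8333 = 91087.36.

91087.36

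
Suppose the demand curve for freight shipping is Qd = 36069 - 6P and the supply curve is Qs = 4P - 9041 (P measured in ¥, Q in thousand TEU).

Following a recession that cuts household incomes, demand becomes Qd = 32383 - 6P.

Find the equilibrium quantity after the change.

Before the shock: 36069 - 6P = 4P - 9041 ⇒ 45110 = 10P ⇒ P = 4511, Q = 9003.
After the shift, demand is Qd = 32383 - 6P and supply is Qs = 4P - 9041.
Equate the new curves: 32383 - 6P = 4P - 9041, giving 41424 = 10P, P = 4142.4, Q = 7528.6.

7528.6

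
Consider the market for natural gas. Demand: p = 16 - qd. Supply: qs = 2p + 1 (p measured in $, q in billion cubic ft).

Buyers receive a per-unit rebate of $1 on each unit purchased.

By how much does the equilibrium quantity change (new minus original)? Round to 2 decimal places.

Solve the original market: 16 - p = 2p + 1, hence p = 5 and q = 11.
Since buyers' out-of-pocket price is the market price minus the rebate, the effective demand curve becomes qd = 17 - p.
Setting them equal: 17 - p = 2p + 1 → 16 = 3p, so p = 16/3 ≈ 5.3333 and q = 35/3 ≈ 11.6667.
Δq = 11.6667 − 11 = +0.67.

+0.67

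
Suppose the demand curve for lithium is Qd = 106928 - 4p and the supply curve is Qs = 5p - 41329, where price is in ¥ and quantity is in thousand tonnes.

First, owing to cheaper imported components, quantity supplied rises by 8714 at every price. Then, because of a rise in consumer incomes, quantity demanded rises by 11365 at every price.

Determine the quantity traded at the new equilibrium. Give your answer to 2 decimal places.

51222.78

Original equilibrium: 106928 - 4p = 5p - 41329 gives 148257 = 9p, so p = 16473 and Q = 41036.
The shock moves the curves to Qd = 118293 - 4p and Qs = 5p - 32615.
New equilibrium: 118293 - 4p = 5p - 32615 ⇒ 150908 = 9p ⇒ p = 150908/9 ≈ 16767.5556, Q = 461005/9 ≈ 51222.7778.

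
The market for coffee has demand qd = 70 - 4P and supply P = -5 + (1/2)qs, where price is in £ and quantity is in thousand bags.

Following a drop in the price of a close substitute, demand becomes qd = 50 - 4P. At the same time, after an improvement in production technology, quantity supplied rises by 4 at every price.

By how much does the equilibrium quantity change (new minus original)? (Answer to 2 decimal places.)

-4.00

Original equilibrium: 70 - 4P = 2P + 10 gives 60 = 6P, so P = 10 and q = 30.
After the shift, demand is qd = 50 - 4P and supply is qs = 2P + 14.
Equate the new curves: 50 - 4P = 2P + 14, giving 36 = 6P, P = 6, q = 26.
Δq = 26 − 30 = -4.00.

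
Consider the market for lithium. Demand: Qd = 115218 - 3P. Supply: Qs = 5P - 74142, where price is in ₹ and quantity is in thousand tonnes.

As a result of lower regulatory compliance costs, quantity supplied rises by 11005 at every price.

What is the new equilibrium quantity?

Solve the original market: 115218 - 3P = 5P - 74142, hence P = 23670 and Q = 44208.
The new curves are Qd = 115218 - 3P (demand) and Qs = 5P - 63137 (supply).
Setting them equal: 115218 - 3P = 5P - 63137 → 178355 = 8P, so P = 22294.375 and Q = 48334.875.

48334.875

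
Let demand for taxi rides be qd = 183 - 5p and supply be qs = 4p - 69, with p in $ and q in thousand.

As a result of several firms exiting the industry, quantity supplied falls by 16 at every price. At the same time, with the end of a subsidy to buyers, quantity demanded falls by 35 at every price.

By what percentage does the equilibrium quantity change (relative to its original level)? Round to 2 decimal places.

Initially, 183 - 5p = 4p - 69, so 252 = 9p and p = 28, q = 43.
The new curves are qd = 148 - 5p (demand) and qs = 4p - 85 (supply).
Setting them equal: 148 - 5p = 4p - 85 → 233 = 9p, so p = 233/9 ≈ 25.8889 and q = 167/9 ≈ 18.5556.
%Δq = (18.5556 − 43) / 43 × 100 = -56.85%.

-56.85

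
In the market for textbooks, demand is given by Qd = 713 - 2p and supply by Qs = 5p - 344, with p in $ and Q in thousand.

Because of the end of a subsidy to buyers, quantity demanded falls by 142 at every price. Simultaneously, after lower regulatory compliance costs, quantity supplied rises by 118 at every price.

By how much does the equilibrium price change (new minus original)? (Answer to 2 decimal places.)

-37.14

Initially, 713 - 2p = 5p - 344, so 1057 = 7p and p = 151, Q = 411.
The new curves are Qd = 571 - 2p (demand) and Qs = 5p - 226 (supply).
Clearing the new market: 571 - 2p = 5p - 226, so p = 797/7 ≈ 113.8571 and Q = 2403/7 ≈ 343.2857.
Δp = 113.8571 − 151 = -37.14.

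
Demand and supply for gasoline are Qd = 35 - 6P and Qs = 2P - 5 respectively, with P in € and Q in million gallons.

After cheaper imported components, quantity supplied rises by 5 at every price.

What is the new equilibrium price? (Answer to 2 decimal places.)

4.38

Before the shock: 35 - 6P = 2P - 5 ⇒ 40 = 8P ⇒ P = 5, Q = 5.
After the shift, demand is Qd = 35 - 6P and supply is Qs = 2P.
Equate the new curves: 35 - 6P = 2P, giving 35 = 8P, P = 4.375, Q = 8.75.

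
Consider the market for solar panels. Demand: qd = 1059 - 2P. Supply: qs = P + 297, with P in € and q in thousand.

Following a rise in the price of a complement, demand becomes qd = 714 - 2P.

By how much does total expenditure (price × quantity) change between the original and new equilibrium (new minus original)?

Before the shock: 1059 - 2P = P + 297 ⇒ 762 = 3P ⇒ P = 254, q = 551.
After the shift, demand is qd = 714 - 2P and supply is qs = P + 297.
Equate the new curves: 714 - 2P = P + 297, giving 417 = 3P, P = 139, q = 436.
Expenditure moves from 254×551 = 139954 to 139×436 = 60604; change = -79350.

-79350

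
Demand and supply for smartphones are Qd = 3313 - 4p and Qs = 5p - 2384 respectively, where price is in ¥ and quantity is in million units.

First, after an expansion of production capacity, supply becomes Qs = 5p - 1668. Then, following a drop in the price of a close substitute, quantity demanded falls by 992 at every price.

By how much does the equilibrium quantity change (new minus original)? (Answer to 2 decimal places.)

-232.89

Original equilibrium: 3313 - 4p = 5p - 2384 gives 5697 = 9p, so p = 633 and Q = 781.
The shock moves the curves to Qd = 2321 - 4p and Qs = 5p - 1668.
Equate the new curves: 2321 - 4p = 5p - 1668, giving 3989 = 9p, p = 3989/9 ≈ 443.2222, Q = 4933/9 ≈ 548.1111.
ΔQ = 548.1111 − 781 = -232.89.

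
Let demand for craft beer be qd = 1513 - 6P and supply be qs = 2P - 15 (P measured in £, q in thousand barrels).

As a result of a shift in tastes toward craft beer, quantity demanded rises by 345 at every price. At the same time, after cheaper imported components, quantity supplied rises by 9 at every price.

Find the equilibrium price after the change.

233

Solve the original market: 1513 - 6P = 2P - 15, hence P = 191 and q = 367.
With the change applied: demand qd = 1858 - 6P, supply qs = 2P - 6.
Clearing the new market: 1858 - 6P = 2P - 6, so P = 233 and q = 460.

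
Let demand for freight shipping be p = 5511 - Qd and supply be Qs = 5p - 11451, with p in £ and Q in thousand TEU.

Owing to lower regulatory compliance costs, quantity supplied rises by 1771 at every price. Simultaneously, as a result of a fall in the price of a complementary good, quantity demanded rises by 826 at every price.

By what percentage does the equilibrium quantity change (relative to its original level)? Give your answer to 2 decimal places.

Before the shock: 5511 - p = 5p - 11451 ⇒ 16962 = 6p ⇒ p = 2827, Q = 2684.
The new curves are Qd = 6337 - p (demand) and Qs = 5p - 9680 (supply).
New equilibrium: 6337 - p = 5p - 9680 ⇒ 16017 = 6p ⇒ p = 2669.5, Q = 3667.5.
%ΔQ = (3667.5 − 2684) / 2684 × 100 = +36.64%.

+36.64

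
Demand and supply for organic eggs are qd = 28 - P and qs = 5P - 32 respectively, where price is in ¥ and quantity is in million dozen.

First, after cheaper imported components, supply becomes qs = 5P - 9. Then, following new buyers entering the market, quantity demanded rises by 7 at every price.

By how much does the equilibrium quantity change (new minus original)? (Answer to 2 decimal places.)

Initially, 28 - P = 5P - 32, so 60 = 6P and P = 10, q = 18.
After the shift, demand is qd = 35 - P and supply is qs = 5P - 9.
New equilibrium: 35 - P = 5P - 9 ⇒ 44 = 6P ⇒ P = 22/3 ≈ 7.3333, q = 83/3 ≈ 27.6667.
Δq = 27.6667 − 18 = +9.67.

+9.67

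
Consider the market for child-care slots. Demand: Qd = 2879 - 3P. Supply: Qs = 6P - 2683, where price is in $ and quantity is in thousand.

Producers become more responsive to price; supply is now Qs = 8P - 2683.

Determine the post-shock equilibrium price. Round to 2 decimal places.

Initially, 2879 - 3P = 6P - 2683, so 5562 = 9P and P = 618, Q = 1025.
With the change applied: demand Qd = 2879 - 3P, supply Qs = 8P - 2683.
Clearing the new market: 2879 - 3P = 8P - 2683, so P = 5562/11 ≈ 505.6364 and Q = 14983/11 ≈ 1362.0909.

505.64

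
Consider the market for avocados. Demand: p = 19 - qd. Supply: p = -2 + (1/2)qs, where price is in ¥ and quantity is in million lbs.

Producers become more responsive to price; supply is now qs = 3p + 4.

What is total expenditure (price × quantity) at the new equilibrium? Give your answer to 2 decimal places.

Initially, 19 - p = 2p + 4, so 15 = 3p and p = 5, q = 14.
The shock moves the curves to qd = 19 - p and qs = 3p + 4.
Clearing the new market: 19 - p = 3p + 4, so p = 3.75 and q = 15.25.
New expenditure = 3.75 × 15.25 = 57.19.

57.19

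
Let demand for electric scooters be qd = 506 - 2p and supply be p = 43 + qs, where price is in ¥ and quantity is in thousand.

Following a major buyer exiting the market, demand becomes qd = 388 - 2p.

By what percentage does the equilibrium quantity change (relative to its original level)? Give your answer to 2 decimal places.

Solve the original market: 506 - 2p = p - 43, hence p = 183 and q = 140.
After the shift, demand is qd = 388 - 2p and supply is qs = p - 43.
Equate the new curves: 388 - 2p = p - 43, giving 431 = 3p, p = 431/3 ≈ 143.6667, q = 302/3 ≈ 100.6667.
%Δq = (100.6667 − 140) / 140 × 100 = -28.10%.

-28.10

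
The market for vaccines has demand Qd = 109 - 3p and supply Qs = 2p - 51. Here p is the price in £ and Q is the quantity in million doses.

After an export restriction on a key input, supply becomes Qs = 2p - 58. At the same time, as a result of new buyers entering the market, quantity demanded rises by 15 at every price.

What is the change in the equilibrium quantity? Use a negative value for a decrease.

Initially, 109 - 3p = 2p - 51, so 160 = 5p and p = 32, Q = 13.
The new curves are Qd = 124 - 3p (demand) and Qs = 2p - 58 (supply).
New equilibrium: 124 - 3p = 2p - 58 ⇒ 182 = 5p ⇒ p = 36.4, Q = 14.8.
ΔQ = 14.8 − 13 = +1.8.

+1.8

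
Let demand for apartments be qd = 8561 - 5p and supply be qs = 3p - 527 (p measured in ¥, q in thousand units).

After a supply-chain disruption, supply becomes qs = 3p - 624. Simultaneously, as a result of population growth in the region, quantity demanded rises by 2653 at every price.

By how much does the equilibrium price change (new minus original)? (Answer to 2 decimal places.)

+343.75

Solve the original market: 8561 - 5p = 3p - 527, hence p = 1136 and q = 2881.
With the change applied: demand qd = 11214 - 5p, supply qs = 3p - 624.
Equate the new curves: 11214 - 5p = 3p - 624, giving 11838 = 8p, p = 1479.75, q = 3815.25.
Δp = 1479.75 − 1136 = +343.75.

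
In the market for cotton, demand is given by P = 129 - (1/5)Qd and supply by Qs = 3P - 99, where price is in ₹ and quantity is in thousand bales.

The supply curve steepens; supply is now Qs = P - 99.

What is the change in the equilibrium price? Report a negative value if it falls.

Initially, 645 - 5P = 3P - 99, so 744 = 8P and P = 93, Q = 180.
After the shift, demand is Qd = 645 - 5P and supply is Qs = P - 99.
Clearing the new market: 645 - 5P = P - 99, so P = 124 and Q = 25.
ΔP = 124 − 93 = +31.

+31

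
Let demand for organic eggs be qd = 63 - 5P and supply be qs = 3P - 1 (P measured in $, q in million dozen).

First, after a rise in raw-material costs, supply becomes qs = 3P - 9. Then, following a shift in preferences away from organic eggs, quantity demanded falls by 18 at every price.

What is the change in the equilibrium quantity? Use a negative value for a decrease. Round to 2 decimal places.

-11.75

Solve the original market: 63 - 5P = 3P - 1, hence P = 8 and q = 23.
After the shift, demand is qd = 45 - 5P and supply is qs = 3P - 9.
New equilibrium: 45 - 5P = 3P - 9 ⇒ 54 = 8P ⇒ P = 6.75, q = 11.25.
Δq = 11.25 − 23 = -11.75.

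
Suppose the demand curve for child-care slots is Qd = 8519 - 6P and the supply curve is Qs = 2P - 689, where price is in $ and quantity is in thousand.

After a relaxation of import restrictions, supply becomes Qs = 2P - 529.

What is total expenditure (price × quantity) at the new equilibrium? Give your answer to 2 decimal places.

Original equilibrium: 8519 - 6P = 2P - 689 gives 9208 = 8P, so P = 1151 and Q = 1613.
The new curves are Qd = 8519 - 6P (demand) and Qs = 2P - 529 (supply).
New equilibrium: 8519 - 6P = 2P - 529 ⇒ 9048 = 8P ⇒ P = 1131, Q = 1733.
New expenditure = 1131 × 1733 = 1960023.00.

1960023.00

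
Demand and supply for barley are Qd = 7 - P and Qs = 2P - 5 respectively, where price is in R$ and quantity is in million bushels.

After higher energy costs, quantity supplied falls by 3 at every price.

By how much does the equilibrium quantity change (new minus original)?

-1

Before the shock: 7 - P = 2P - 5 ⇒ 12 = 3P ⇒ P = 4, Q = 3.
The shock moves the curves to Qd = 7 - P and Qs = 2P - 8.
Equate the new curves: 7 - P = 2P - 8, giving 15 = 3P, P = 5, Q = 2.
ΔQ = 2 − 3 = -1.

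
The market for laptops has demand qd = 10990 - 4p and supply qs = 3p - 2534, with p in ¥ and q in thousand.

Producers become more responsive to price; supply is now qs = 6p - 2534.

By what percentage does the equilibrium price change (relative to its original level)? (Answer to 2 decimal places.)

Original equilibrium: 10990 - 4p = 3p - 2534 gives 13524 = 7p, so p = 1932 and q = 3262.
With the change applied: demand qd = 10990 - 4p, supply qs = 6p - 2534.
Clearing the new market: 10990 - 4p = 6p - 2534, so p = 1352.4 and q = 5580.4.
%Δp = (1352.4 − 1932) / 1932 × 100 = -30.00%.

-30.00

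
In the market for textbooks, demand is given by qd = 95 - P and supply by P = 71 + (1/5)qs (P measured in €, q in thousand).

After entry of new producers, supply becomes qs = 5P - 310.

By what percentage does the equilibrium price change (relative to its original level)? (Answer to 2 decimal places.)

Solve the original market: 95 - P = 5P - 355, hence P = 75 and q = 20.
With the change applied: demand qd = 95 - P, supply qs = 5P - 310.
Clearing the new market: 95 - P = 5P - 310, so P = 67.5 and q = 27.5.
%ΔP = (67.5 − 75) / 75 × 100 = -10.00%.

-10.00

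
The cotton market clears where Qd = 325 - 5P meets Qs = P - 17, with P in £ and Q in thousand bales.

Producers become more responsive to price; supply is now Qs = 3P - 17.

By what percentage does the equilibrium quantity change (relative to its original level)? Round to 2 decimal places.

+178.13

Initially, 325 - 5P = P - 17, so 342 = 6P and P = 57, Q = 40.
After the shift, demand is Qd = 325 - 5P and supply is Qs = 3P - 17.
New equilibrium: 325 - 5P = 3P - 17 ⇒ 342 = 8P ⇒ P = 42.75, Q = 111.25.
%ΔQ = (111.25 − 40) / 40 × 100 = +178.13%.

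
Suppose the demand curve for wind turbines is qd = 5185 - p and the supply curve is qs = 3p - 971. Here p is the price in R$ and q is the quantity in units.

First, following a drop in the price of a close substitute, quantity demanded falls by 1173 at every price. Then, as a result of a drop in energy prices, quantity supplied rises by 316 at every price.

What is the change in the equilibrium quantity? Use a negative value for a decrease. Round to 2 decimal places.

Original equilibrium: 5185 - p = 3p - 971 gives 6156 = 4p, so p = 1539 and q = 3646.
The new curves are qd = 4012 - p (demand) and qs = 3p - 655 (supply).
New equilibrium: 4012 - p = 3p - 655 ⇒ 4667 = 4p ⇒ p = 1166.75, q = 2845.25.
Δq = 2845.25 − 3646 = -800.75.

-800.75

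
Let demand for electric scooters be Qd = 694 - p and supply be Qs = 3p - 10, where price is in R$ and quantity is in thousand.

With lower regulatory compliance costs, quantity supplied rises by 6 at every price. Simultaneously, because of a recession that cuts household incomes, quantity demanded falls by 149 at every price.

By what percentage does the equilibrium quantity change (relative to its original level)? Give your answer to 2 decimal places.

-21.28

Before the shock: 694 - p = 3p - 10 ⇒ 704 = 4p ⇒ p = 176, Q = 518.
With the change applied: demand Qd = 545 - p, supply Qs = 3p - 4.
Equate the new curves: 545 - p = 3p - 4, giving 549 = 4p, p = 137.25, Q = 407.75.
%ΔQ = (407.75 − 518) / 518 × 100 = -21.28%.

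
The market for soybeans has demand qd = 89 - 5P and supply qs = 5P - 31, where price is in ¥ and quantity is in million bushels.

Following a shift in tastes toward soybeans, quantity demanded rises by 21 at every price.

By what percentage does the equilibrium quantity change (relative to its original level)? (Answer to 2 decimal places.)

Original equilibrium: 89 - 5P = 5P - 31 gives 120 = 10P, so P = 12 and q = 29.
The new curves are qd = 110 - 5P (demand) and qs = 5P - 31 (supply).
Equate the new curves: 110 - 5P = 5P - 31, giving 141 = 10P, P = 14.1, q = 39.5.
%Δq = (39.5 − 29) / 29 × 100 = +36.21%.

+36.21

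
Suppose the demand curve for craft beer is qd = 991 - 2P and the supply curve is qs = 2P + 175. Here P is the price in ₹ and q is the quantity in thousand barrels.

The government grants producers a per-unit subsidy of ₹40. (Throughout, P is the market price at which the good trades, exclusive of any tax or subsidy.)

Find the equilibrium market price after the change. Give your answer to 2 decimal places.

Solve the original market: 991 - 2P = 2P + 175, hence P = 204 and q = 583.
Since sellers receive the price plus the subsidy, the effective supply curve becomes qs = 2P + 255.
Equate the new curves: 991 - 2P = 2P + 255, giving 736 = 4P, P = 184, q = 623.

184.00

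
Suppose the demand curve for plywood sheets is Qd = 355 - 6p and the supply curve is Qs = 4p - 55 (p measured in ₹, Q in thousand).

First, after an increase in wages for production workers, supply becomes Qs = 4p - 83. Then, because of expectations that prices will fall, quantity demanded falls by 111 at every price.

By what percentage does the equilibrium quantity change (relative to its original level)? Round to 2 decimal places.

-56.15

Original equilibrium: 355 - 6p = 4p - 55 gives 410 = 10p, so p = 41 and Q = 109.
The shock moves the curves to Qd = 244 - 6p and Qs = 4p - 83.
New equilibrium: 244 - 6p = 4p - 83 ⇒ 327 = 10p ⇒ p = 32.7, Q = 47.8.
%ΔQ = (47.8 − 109) / 109 × 100 = -56.15%.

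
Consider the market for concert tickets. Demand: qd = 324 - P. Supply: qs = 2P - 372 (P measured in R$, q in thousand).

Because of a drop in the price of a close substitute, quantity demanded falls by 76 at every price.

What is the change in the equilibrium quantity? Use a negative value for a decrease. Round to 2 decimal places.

Solve the original market: 324 - P = 2P - 372, hence P = 232 and q = 92.
After the shift, demand is qd = 248 - P and supply is qs = 2P - 372.
Clearing the new market: 248 - P = 2P - 372, so P = 620/3 ≈ 206.6667 and q = 124/3 ≈ 41.3333.
Δq = 41.3333 − 92 = -50.67.

-50.67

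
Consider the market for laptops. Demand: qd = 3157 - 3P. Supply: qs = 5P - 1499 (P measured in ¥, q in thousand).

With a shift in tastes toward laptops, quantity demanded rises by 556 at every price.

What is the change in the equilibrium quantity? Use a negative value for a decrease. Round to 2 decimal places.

Initially, 3157 - 3P = 5P - 1499, so 4656 = 8P and P = 582, q = 1411.
After the shift, demand is qd = 3713 - 3P and supply is qs = 5P - 1499.
New equilibrium: 3713 - 3P = 5P - 1499 ⇒ 5212 = 8P ⇒ P = 651.5, q = 1758.5.
Δq = 1758.5 − 1411 = +347.50.

+347.50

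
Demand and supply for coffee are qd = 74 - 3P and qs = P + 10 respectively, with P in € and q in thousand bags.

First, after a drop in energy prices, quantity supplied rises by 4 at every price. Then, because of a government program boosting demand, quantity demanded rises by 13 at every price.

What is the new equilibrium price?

Solve the original market: 74 - 3P = P + 10, hence P = 16 and q = 26.
After the shift, demand is qd = 87 - 3P and supply is qs = P + 14.
Equate the new curves: 87 - 3P = P + 14, giving 73 = 4P, P = 18.25, q = 32.25.

18.25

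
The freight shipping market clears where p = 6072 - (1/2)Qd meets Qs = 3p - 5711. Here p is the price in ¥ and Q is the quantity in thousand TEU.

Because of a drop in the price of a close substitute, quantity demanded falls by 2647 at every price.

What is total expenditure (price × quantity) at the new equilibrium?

10383414.08

Before the shock: 12144 - 2p = 3p - 5711 ⇒ 17855 = 5p ⇒ p = 3571, Q = 5002.
After the shift, demand is Qd = 9497 - 2p and supply is Qs = 3p - 5711.
Clearing the new market: 9497 - 2p = 3p - 5711, so p = 3041.6 and Q = 3413.8.
New expenditure = 3041.6 × 3413.8 = 10383414.08.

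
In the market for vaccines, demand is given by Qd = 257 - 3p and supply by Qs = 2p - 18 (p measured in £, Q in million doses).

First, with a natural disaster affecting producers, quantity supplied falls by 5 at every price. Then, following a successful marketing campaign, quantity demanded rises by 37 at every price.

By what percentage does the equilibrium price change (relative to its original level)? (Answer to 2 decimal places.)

Solve the original market: 257 - 3p = 2p - 18, hence p = 55 and Q = 92.
After the shift, demand is Qd = 294 - 3p and supply is Qs = 2p - 23.
Setting them equal: 294 - 3p = 2p - 23 → 317 = 5p, so p = 63.4 and Q = 103.8.
%Δp = (63.4 − 55) / 55 × 100 = +15.27%.

+15.27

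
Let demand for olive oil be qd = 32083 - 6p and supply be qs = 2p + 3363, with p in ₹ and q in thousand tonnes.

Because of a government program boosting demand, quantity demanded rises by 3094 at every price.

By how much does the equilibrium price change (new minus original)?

+386.75

Before the shock: 32083 - 6p = 2p + 3363 ⇒ 28720 = 8p ⇒ p = 3590, q = 10543.
After the shift, demand is qd = 35177 - 6p and supply is qs = 2p + 3363.
Equate the new curves: 35177 - 6p = 2p + 3363, giving 31814 = 8p, p = 3976.75, q = 11316.5.
Δp = 3976.75 − 3590 = +386.75.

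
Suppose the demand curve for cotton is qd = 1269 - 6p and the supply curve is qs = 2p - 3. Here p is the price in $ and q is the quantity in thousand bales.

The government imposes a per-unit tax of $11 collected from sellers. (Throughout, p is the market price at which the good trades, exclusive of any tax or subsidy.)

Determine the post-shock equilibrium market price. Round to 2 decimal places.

Initially, 1269 - 6p = 2p - 3, so 1272 = 8p and p = 159, q = 315.
Since sellers keep the price net of the tax, the effective supply curve becomes qs = 2p - 25.
Setting them equal: 1269 - 6p = 2p - 25 → 1294 = 8p, so p = 161.75 and q = 298.5.

161.75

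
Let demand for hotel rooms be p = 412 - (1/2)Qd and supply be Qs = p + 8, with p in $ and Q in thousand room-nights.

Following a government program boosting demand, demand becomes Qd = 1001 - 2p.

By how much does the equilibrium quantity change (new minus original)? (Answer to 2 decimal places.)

Original equilibrium: 824 - 2p = p + 8 gives 816 = 3p, so p = 272 and Q = 280.
The shock moves the curves to Qd = 1001 - 2p and Qs = p + 8.
Equate the new curves: 1001 - 2p = p + 8, giving 993 = 3p, p = 331, Q = 339.
ΔQ = 339 − 280 = +59.00.

+59.00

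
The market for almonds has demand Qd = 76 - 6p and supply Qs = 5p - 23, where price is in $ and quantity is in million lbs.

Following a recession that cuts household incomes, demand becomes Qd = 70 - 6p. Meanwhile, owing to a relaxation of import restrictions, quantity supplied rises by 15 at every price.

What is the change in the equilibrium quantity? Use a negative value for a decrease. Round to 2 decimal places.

Solve the original market: 76 - 6p = 5p - 23, hence p = 9 and Q = 22.
With the change applied: demand Qd = 70 - 6p, supply Qs = 5p - 8.
Setting them equal: 70 - 6p = 5p - 8 → 78 = 11p, so p = 78/11 ≈ 7.0909 and Q = 302/11 ≈ 27.4545.
ΔQ = 27.4545 − 22 = +5.45.

+5.45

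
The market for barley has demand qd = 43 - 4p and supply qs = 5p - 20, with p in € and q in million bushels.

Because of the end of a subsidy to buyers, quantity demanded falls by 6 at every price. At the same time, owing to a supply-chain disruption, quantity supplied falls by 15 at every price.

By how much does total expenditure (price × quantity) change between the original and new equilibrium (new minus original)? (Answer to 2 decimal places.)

Initially, 43 - 4p = 5p - 20, so 63 = 9p and p = 7, q = 15.
After the shift, demand is qd = 37 - 4p and supply is qs = 5p - 35.
Setting them equal: 37 - 4p = 5p - 35 → 72 = 9p, so p = 8 and q = 5.
Expenditure moves from 7×15 = 105 to 8×5 = 40; change = -65.00.

-65.00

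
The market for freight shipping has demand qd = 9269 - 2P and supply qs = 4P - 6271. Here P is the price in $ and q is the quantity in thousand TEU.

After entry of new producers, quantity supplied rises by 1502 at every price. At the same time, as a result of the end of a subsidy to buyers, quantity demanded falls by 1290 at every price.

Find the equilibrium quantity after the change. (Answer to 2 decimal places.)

3729.67

Initially, 9269 - 2P = 4P - 6271, so 15540 = 6P and P = 2590, q = 4089.
The new curves are qd = 7979 - 2P (demand) and qs = 4P - 4769 (supply).
Clearing the new market: 7979 - 2P = 4P - 4769, so P = 6374/3 ≈ 2124.6667 and q = 11189/3 ≈ 3729.6667.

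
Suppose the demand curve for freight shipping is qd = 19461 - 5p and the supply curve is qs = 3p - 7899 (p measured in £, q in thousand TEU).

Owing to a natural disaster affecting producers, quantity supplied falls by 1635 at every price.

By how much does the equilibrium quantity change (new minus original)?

Initially, 19461 - 5p = 3p - 7899, so 27360 = 8p and p = 3420, q = 2361.
The new curves are qd = 19461 - 5p (demand) and qs = 3p - 9534 (supply).
Setting them equal: 19461 - 5p = 3p - 9534 → 28995 = 8p, so p = 3624.375 and q = 1339.125.
Δq = 1339.125 − 2361 = -1021.875.

-1021.875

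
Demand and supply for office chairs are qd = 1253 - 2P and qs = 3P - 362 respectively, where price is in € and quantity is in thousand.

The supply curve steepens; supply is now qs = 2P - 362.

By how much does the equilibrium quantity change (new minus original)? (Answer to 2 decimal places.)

Solve the original market: 1253 - 2P = 3P - 362, hence P = 323 and q = 607.
After the shift, demand is qd = 1253 - 2P and supply is qs = 2P - 362.
New equilibrium: 1253 - 2P = 2P - 362 ⇒ 1615 = 4P ⇒ P = 403.75, q = 445.5.
Δq = 445.5 − 607 = -161.50.

-161.50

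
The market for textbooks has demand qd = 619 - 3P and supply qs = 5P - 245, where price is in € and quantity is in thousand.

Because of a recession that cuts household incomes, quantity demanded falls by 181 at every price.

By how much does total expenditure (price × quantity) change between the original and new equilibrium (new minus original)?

Initially, 619 - 3P = 5P - 245, so 864 = 8P and P = 108, q = 295.
With the change applied: demand qd = 438 - 3P, supply qs = 5P - 245.
Clearing the new market: 438 - 3P = 5P - 245, so P = 85.375 and q = 181.875.
Expenditure moves from 108×295 = 31860 to 85.375×181.875 = 15527.578125; change = -16332.421875.

-16332.421875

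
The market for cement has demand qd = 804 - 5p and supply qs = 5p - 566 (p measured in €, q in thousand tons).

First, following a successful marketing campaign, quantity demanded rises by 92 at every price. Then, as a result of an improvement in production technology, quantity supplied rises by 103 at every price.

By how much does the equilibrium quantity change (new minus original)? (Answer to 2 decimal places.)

+97.50

Initially, 804 - 5p = 5p - 566, so 1370 = 10p and p = 137, q = 119.
The new curves are qd = 896 - 5p (demand) and qs = 5p - 463 (supply).
Setting them equal: 896 - 5p = 5p - 463 → 1359 = 10p, so p = 135.9 and q = 216.5.
Δq = 216.5 − 119 = +97.50.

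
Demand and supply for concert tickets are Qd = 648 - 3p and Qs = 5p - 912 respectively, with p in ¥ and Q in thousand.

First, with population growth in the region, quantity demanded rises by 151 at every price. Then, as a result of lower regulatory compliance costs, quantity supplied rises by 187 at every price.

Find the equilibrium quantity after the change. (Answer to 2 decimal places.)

227.50

Original equilibrium: 648 - 3p = 5p - 912 gives 1560 = 8p, so p = 195 and Q = 63.
The shock moves the curves to Qd = 799 - 3p and Qs = 5p - 725.
Equate the new curves: 799 - 3p = 5p - 725, giving 1524 = 8p, p = 190.5, Q = 227.5.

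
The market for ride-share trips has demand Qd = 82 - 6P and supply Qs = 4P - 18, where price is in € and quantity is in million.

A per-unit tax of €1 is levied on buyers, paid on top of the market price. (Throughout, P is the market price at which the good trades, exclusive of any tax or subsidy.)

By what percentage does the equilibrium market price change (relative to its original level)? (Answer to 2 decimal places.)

-6.00

Solve the original market: 82 - 6P = 4P - 18, hence P = 10 and Q = 22.
Since buyers pay the price plus the tax, the effective demand curve becomes Qd = 76 - 6P.
Equate the new curves: 76 - 6P = 4P - 18, giving 94 = 10P, P = 9.4, Q = 19.6.
%ΔP = (9.4 − 10) / 10 × 100 = -6.00%.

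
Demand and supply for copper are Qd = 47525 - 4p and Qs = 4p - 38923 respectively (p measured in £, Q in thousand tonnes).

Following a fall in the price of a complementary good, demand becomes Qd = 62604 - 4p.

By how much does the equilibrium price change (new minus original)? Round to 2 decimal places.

Initially, 47525 - 4p = 4p - 38923, so 86448 = 8p and p = 10806, Q = 4301.
The shock moves the curves to Qd = 62604 - 4p and Qs = 4p - 38923.
Setting them equal: 62604 - 4p = 4p - 38923 → 101527 = 8p, so p = 12690.875 and Q = 11840.5.
Δp = 12690.875 − 10806 = +1884.88.

+1884.88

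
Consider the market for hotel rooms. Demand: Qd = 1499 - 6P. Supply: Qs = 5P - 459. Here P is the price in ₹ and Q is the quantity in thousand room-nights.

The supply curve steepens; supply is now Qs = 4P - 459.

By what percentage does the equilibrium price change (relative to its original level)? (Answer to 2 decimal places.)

Solve the original market: 1499 - 6P = 5P - 459, hence P = 178 and Q = 431.
After the shift, demand is Qd = 1499 - 6P and supply is Qs = 4P - 459.
New equilibrium: 1499 - 6P = 4P - 459 ⇒ 1958 = 10P ⇒ P = 195.8, Q = 324.2.
%ΔP = (195.8 − 178) / 178 × 100 = +10.00%.

+10.00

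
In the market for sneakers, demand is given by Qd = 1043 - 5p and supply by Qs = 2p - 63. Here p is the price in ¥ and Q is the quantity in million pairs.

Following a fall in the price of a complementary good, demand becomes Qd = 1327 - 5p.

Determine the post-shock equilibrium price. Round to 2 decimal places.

198.57

Initially, 1043 - 5p = 2p - 63, so 1106 = 7p and p = 158, Q = 253.
After the shift, demand is Qd = 1327 - 5p and supply is Qs = 2p - 63.
Equate the new curves: 1327 - 5p = 2p - 63, giving 1390 = 7p, p = 1390/7 ≈ 198.5714, Q = 2339/7 ≈ 334.1429.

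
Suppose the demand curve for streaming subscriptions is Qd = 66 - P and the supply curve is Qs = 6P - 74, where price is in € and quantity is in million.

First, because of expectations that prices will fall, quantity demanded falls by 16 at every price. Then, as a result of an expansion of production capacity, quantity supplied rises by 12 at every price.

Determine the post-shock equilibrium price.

16

Initially, 66 - P = 6P - 74, so 140 = 7P and P = 20, Q = 46.
The shock moves the curves to Qd = 50 - P and Qs = 6P - 62.
Setting them equal: 50 - P = 6P - 62 → 112 = 7P, so P = 16 and Q = 34.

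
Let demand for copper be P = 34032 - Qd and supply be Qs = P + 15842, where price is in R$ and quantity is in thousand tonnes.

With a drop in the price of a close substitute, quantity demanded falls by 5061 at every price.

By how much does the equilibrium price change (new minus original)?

-2530.5

Solve the original market: 34032 - P = P + 15842, hence P = 9095 and Q = 24937.
The new curves are Qd = 28971 - P (demand) and Qs = P + 15842 (supply).
New equilibrium: 28971 - P = P + 15842 ⇒ 13129 = 2P ⇒ P = 6564.5, Q = 22406.5.
ΔP = 6564.5 − 9095 = -2530.5.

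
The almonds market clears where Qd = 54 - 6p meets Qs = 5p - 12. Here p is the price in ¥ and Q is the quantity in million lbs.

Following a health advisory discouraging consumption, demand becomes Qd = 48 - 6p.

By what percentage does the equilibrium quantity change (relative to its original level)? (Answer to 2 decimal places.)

Before the shock: 54 - 6p = 5p - 12 ⇒ 66 = 11p ⇒ p = 6, Q = 18.
The new curves are Qd = 48 - 6p (demand) and Qs = 5p - 12 (supply).
Equate the new curves: 48 - 6p = 5p - 12, giving 60 = 11p, p = 60/11 ≈ 5.4545, Q = 168/11 ≈ 15.2727.
%ΔQ = (15.2727 − 18) / 18 × 100 = -15.15%.

-15.15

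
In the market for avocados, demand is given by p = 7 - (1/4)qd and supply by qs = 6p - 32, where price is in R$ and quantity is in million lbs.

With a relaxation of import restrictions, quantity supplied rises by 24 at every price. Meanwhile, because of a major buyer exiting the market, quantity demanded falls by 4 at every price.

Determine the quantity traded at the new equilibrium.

Solve the original market: 28 - 4p = 6p - 32, hence p = 6 and q = 4.
After the shift, demand is qd = 24 - 4p and supply is qs = 6p - 8.
Clearing the new market: 24 - 4p = 6p - 8, so p = 3.2 and q = 11.2.

11.2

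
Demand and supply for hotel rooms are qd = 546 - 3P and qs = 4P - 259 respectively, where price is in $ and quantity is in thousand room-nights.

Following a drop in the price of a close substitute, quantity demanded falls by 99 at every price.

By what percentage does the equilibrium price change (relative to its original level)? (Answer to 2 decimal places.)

Solve the original market: 546 - 3P = 4P - 259, hence P = 115 and q = 201.
After the shift, demand is qd = 447 - 3P and supply is qs = 4P - 259.
Clearing the new market: 447 - 3P = 4P - 259, so P = 706/7 ≈ 100.8571 and q = 1011/7 ≈ 144.4286.
%ΔP = (100.8571 − 115) / 115 × 100 = -12.30%.

-12.30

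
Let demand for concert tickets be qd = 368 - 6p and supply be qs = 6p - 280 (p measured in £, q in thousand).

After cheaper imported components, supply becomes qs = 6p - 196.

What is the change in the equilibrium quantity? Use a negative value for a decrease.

+42

Before the shock: 368 - 6p = 6p - 280 ⇒ 648 = 12p ⇒ p = 54, q = 44.
After the shift, demand is qd = 368 - 6p and supply is qs = 6p - 196.
Clearing the new market: 368 - 6p = 6p - 196, so p = 47 and q = 86.
Δq = 86 − 44 = +42.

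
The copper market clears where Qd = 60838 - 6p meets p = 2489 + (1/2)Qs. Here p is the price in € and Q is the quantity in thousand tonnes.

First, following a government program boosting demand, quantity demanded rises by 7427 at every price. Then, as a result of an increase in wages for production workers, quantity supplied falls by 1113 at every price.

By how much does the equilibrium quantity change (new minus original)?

Original equilibrium: 60838 - 6p = 2p - 4978 gives 65816 = 8p, so p = 8227 and Q = 11476.
With the change applied: demand Qd = 68265 - 6p, supply Qs = 2p - 6091.
New equilibrium: 68265 - 6p = 2p - 6091 ⇒ 74356 = 8p ⇒ p = 9294.5, Q = 12498.
ΔQ = 12498 − 11476 = +1022.

+1022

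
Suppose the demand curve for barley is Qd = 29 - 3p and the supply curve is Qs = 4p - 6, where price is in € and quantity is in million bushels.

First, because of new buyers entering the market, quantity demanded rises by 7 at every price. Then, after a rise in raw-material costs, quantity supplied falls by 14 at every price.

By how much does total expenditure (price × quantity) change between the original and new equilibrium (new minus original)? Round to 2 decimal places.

Initially, 29 - 3p = 4p - 6, so 35 = 7p and p = 5, Q = 14.
With the change applied: demand Qd = 36 - 3p, supply Qs = 4p - 20.
Equate the new curves: 36 - 3p = 4p - 20, giving 56 = 7p, p = 8, Q = 12.
Expenditure moves from 5×14 = 70 to 8×12 = 96; change = +26.00.

+26.00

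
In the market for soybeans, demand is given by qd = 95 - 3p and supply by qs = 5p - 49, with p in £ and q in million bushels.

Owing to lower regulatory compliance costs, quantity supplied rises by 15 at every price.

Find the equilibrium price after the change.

16.125

Original equilibrium: 95 - 3p = 5p - 49 gives 144 = 8p, so p = 18 and q = 41.
The shock moves the curves to qd = 95 - 3p and qs = 5p - 34.
Setting them equal: 95 - 3p = 5p - 34 → 129 = 8p, so p = 16.125 and q = 46.625.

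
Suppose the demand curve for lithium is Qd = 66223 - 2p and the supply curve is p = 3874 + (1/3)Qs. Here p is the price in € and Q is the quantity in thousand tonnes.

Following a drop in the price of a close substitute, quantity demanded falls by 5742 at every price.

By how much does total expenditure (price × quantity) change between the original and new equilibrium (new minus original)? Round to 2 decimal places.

-89973465.12

Original equilibrium: 66223 - 2p = 3p - 11622 gives 77845 = 5p, so p = 15569 and Q = 35085.
After the shift, demand is Qd = 60481 - 2p and supply is Qs = 3p - 11622.
Setting them equal: 60481 - 2p = 3p - 11622 → 72103 = 5p, so p = 14420.6 and Q = 31639.8.
Expenditure moves from 15569×35085 = 546238365 to 14420.6×31639.8 = 456264899.88; change = -89973465.12.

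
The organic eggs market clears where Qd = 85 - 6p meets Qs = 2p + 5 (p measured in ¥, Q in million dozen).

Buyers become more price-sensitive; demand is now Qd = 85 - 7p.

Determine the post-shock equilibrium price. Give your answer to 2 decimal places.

Solve the original market: 85 - 6p = 2p + 5, hence p = 10 and Q = 25.
With the change applied: demand Qd = 85 - 7p, supply Qs = 2p + 5.
Equate the new curves: 85 - 7p = 2p + 5, giving 80 = 9p, p = 80/9 ≈ 8.8889, Q = 205/9 ≈ 22.7778.

8.89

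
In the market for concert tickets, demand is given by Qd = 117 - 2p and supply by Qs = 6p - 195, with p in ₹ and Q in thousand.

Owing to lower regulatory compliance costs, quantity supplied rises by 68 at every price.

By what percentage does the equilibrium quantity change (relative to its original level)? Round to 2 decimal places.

Solve the original market: 117 - 2p = 6p - 195, hence p = 39 and Q = 39.
The new curves are Qd = 117 - 2p (demand) and Qs = 6p - 127 (supply).
Setting them equal: 117 - 2p = 6p - 127 → 244 = 8p, so p = 30.5 and Q = 56.
%ΔQ = (56 − 39) / 39 × 100 = +43.59%.

+43.59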